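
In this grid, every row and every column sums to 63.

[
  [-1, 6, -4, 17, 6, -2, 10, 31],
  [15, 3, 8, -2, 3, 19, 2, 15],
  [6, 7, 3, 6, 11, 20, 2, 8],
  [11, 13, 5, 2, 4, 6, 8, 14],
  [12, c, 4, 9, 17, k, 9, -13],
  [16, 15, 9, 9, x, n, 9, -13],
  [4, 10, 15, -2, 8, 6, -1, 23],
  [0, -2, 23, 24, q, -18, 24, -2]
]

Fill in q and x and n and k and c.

q = 14, x = 0, n = 18, k = 14, c = 11

The known cells in row 8 total 49, leaving 63 − 49 = 14 for the blank.
The known cells in column 5 total 63, leaving 63 − 63 = 0 for the blank.
The known cells in row 6 total 45, leaving 63 − 45 = 18 for the blank.
The known cells in column 6 total 49, leaving 63 − 49 = 14 for the blank.
The known cells in row 5 total 52, leaving 63 − 52 = 11 for the blank.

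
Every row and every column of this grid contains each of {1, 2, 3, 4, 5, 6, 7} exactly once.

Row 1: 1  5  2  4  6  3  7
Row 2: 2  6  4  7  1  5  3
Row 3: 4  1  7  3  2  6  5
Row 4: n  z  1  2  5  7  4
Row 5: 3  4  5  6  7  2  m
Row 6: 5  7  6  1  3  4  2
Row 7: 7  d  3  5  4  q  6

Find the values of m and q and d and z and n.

m = 1, q = 1, d = 2, z = 3, n = 6

For row 7, column 6: column 6 already has {2, 3, 4, 5, 6, 7}; that leaves 1.
For row 7, column 2: row 7 already has {1, 3, 4, 5, 6, 7}; that leaves 2.
For row 4, column 2: column 2 already has {1, 2, 4, 5, 6, 7}; that leaves 3.
For row 5, column 7: row 5 already has {2, 3, 4, 5, 6, 7}; that leaves 1.
Cell (4,1): row 4 already has {1, 2, 3, 4, 5, 7} → 6.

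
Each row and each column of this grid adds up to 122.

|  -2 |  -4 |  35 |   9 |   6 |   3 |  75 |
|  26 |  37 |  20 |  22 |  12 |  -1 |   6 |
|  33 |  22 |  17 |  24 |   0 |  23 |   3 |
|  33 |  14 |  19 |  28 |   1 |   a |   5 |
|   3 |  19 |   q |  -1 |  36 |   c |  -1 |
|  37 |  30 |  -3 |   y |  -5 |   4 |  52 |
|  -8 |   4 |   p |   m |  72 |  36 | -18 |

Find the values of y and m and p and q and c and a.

y = 7, m = 33, p = 3, q = 31, c = 35, a = 22

The known cells in row 6 total 115, leaving 122 − 115 = 7 for the blank.
The known cells in column 4 total 89, leaving 122 − 89 = 33 for the blank.
The known cells in row 7 total 119, leaving 122 − 119 = 3 for the blank.
The known cells in column 3 total 91, leaving 122 − 91 = 31 for the blank.
The known cells in row 5 total 87, leaving 122 − 87 = 35 for the blank.
The known cells in row 4 total 100, leaving 122 − 100 = 22 for the blank.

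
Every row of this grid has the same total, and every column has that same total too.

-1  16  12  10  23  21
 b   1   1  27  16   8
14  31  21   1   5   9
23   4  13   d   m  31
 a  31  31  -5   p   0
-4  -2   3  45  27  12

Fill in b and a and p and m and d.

b = 28, a = 21, p = 3, m = 7, d = 3

Rows 1 and 3 both sum to 81, so that's the common total.
Column 4: 10 + 27 + 1 − 5 + 45 = 78, so its missing entry is 81 − 78 = 3.
Row 4: 23 + 4 + 13 + 3 + 31 = 74, so its missing entry is 81 − 74 = 7.
Column 5: 23 + 16 + 5 + 7 + 27 = 78, so its missing entry is 81 − 78 = 3.
Row 5: 31 + 31 − 5 + 3 + 0 = 60, so its missing entry is 81 − 60 = 21.
Row 2: 1 + 1 + 27 + 16 + 8 = 53, so its missing entry is 81 − 53 = 28.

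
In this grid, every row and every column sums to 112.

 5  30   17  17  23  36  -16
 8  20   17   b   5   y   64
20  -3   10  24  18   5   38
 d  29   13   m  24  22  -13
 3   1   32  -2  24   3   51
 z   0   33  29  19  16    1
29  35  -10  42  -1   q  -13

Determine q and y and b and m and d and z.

The known cells in row 7 total 82, leaving 112 − 82 = 30 for the blank.
The known cells in column 6 total 112, leaving 112 − 112 = 0 for the blank.
The known cells in row 6 total 98, leaving 112 − 98 = 14 for the blank.
The known cells in column 1 total 79, leaving 112 − 79 = 33 for the blank.
The known cells in row 4 total 108, leaving 112 − 108 = 4 for the blank.
The known cells in row 2 total 114, leaving 112 − 114 = -2 for the blank.

q = 30, y = 0, b = -2, m = 4, d = 33, z = 14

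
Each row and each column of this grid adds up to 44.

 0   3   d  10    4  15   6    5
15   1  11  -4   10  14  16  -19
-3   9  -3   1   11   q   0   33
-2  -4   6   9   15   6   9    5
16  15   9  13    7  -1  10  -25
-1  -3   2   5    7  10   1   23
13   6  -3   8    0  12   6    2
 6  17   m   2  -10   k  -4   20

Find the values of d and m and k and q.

Row 1: 0 + 3 + 10 + 4 + 15 + 6 + 5 = 43, so its missing entry is 44 − 43 = 1.
Row 3: -3 + 9 − 3 + 1 + 11 + 0 + 33 = 48, so its missing entry is 44 − 48 = -4.
Column 6: 15 + 14 − 4 + 6 − 1 + 10 + 12 = 52, so its missing entry is 44 − 52 = -8.
Row 8: 6 + 17 + 2 − 10 − 8 − 4 + 20 = 23, so its missing entry is 44 − 23 = 21.

d = 1, m = 21, k = -8, q = -4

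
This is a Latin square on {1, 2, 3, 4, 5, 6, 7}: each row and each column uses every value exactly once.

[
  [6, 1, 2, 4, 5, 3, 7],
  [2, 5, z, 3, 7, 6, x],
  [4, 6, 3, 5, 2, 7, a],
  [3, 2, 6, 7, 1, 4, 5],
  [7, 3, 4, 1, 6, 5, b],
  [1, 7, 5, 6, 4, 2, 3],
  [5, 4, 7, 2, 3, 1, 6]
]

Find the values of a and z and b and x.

a = 1, z = 1, b = 2, x = 4

At (row 5, col 7): row 5 already has {1, 3, 4, 5, 6, 7}, so the value is 2.
Cell (2,3): column 3 already has {2, 3, 4, 5, 6, 7} → 1.
For row 2, column 7: row 2 already has {1, 2, 3, 5, 6, 7}; that leaves 4.
At (row 3, col 7): row 3 already has {2, 3, 4, 5, 6, 7}, so the value is 1.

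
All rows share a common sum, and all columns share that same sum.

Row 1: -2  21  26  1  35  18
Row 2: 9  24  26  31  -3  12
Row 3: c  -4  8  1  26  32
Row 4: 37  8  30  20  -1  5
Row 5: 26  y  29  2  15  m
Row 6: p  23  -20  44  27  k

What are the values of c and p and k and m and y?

Rows 1 and 2 both sum to 99, so that's the common total.
Row 3 has -4 + 8 + 1 + 26 + 32 = 63; the blank must be 99 − 63 = 36.
Column 1 has -2 + 9 + 36 + 37 + 26 = 106; the blank must be 99 − 106 = -7.
Row 6 has -7 + 23 − 20 + 44 + 27 = 67; the blank must be 99 − 67 = 32.
Column 6 has 18 + 12 + 32 + 5 + 32 = 99; the blank must be 99 − 99 = 0.
Row 5 has 26 + 29 + 2 + 15 + 0 = 72; the blank must be 99 − 72 = 27.

c = 36, p = -7, k = 32, m = 0, y = 27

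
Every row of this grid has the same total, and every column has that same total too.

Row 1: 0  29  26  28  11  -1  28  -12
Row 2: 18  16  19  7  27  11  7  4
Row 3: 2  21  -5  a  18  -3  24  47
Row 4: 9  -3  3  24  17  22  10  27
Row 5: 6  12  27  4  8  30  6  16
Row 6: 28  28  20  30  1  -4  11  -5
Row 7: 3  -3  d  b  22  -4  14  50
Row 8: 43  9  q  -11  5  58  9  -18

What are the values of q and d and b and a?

Rows 1 and 2 both sum to 109, so that's the common total.
The known cells in row 3 total 104, leaving 109 − 104 = 5 for the blank.
The known cells in column 4 total 87, leaving 109 − 87 = 22 for the blank.
The known cells in row 7 total 104, leaving 109 − 104 = 5 for the blank.
The known cells in row 8 total 95, leaving 109 − 95 = 14 for the blank.

q = 14, d = 5, b = 22, a = 5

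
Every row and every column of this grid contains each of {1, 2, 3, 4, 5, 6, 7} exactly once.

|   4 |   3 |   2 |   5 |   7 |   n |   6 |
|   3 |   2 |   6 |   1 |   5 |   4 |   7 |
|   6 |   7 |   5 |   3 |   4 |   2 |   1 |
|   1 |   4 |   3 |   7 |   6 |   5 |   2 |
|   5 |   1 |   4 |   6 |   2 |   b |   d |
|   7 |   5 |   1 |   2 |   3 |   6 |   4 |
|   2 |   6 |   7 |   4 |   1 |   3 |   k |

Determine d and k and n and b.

d = 3, k = 5, n = 1, b = 7

Cell (7,7): row 7 already has {1, 2, 3, 4, 6, 7} → 5.
At (row 5, col 7): column 7 already has {1, 2, 4, 5, 6, 7}, so the value is 3.
For row 5, column 6: row 5 already has {1, 2, 3, 4, 5, 6}; that leaves 7.
Cell (1,6): row 1 already has {2, 3, 4, 5, 6, 7} → 1.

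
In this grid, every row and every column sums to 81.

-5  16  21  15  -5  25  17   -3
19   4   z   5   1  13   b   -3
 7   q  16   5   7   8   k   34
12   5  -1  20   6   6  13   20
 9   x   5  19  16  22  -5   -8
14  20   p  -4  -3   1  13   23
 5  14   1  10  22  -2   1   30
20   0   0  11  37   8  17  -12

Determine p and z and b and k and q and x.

Row 5: 9 + 5 + 19 + 16 + 22 − 5 − 8 = 58, so its missing entry is 81 − 58 = 23.
Column 2: 16 + 4 + 5 + 23 + 20 + 14 + 0 = 82, so its missing entry is 81 − 82 = -1.
Row 3: 7 − 1 + 16 + 5 + 7 + 8 + 34 = 76, so its missing entry is 81 − 76 = 5.
Column 7: 17 + 5 + 13 − 5 + 13 + 1 + 17 = 61, so its missing entry is 81 − 61 = 20.
Row 2: 19 + 4 + 5 + 1 + 13 + 20 − 3 = 59, so its missing entry is 81 − 59 = 22.
Row 6: 14 + 20 − 4 − 3 + 1 + 13 + 23 = 64, so its missing entry is 81 − 64 = 17.

p = 17, z = 22, b = 20, k = 5, q = -1, x = 23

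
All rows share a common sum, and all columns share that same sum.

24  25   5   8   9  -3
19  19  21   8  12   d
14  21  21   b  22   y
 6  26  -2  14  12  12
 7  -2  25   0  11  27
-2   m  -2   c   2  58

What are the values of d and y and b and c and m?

d = -11, y = -15, b = 5, c = 33, m = -21

Rows 1 and 4 both sum to 68, so that's the common total.
The known cells in row 2 total 79, leaving 68 − 79 = -11 for the blank.
The known cells in column 2 total 89, leaving 68 − 89 = -21 for the blank.
The known cells in row 6 total 35, leaving 68 − 35 = 33 for the blank.
The known cells in column 4 total 63, leaving 68 − 63 = 5 for the blank.
The known cells in row 3 total 83, leaving 68 − 83 = -15 for the blank.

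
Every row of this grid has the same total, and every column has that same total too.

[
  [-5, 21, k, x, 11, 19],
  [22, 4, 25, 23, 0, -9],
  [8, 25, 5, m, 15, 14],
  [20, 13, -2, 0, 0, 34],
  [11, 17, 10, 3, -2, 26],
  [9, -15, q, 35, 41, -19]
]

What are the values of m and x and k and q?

Rows 2 and 4 both sum to 65, so that's the common total.
Row 3: 8 + 25 + 5 + 15 + 14 = 67, so its missing entry is 65 − 67 = -2.
Column 4: 23 − 2 + 0 + 3 + 35 = 59, so its missing entry is 65 − 59 = 6.
Row 1: -5 + 21 + 6 + 11 + 19 = 52, so its missing entry is 65 − 52 = 13.
Row 6: 9 − 15 + 35 + 41 − 19 = 51, so its missing entry is 65 − 51 = 14.

m = -2, x = 6, k = 13, q = 14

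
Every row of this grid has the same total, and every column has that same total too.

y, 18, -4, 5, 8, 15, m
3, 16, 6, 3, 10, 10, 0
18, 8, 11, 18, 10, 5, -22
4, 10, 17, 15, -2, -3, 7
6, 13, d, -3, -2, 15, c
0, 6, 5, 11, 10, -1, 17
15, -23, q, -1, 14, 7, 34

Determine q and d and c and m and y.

q = 2, d = 11, c = 8, m = 4, y = 2

Rows 2 and 3 both sum to 48, so that's the common total.
Row 7 has 15 − 23 − 1 + 14 + 7 + 34 = 46; the blank must be 48 − 46 = 2.
Column 1 has 3 + 18 + 4 + 6 + 0 + 15 = 46; the blank must be 48 − 46 = 2.
Column 3 has -4 + 6 + 11 + 17 + 5 + 2 = 37; the blank must be 48 − 37 = 11.
Row 5 has 6 + 13 + 11 − 3 − 2 + 15 = 40; the blank must be 48 − 40 = 8.
Row 1 has 2 + 18 − 4 + 5 + 8 + 15 = 44; the blank must be 48 − 44 = 4.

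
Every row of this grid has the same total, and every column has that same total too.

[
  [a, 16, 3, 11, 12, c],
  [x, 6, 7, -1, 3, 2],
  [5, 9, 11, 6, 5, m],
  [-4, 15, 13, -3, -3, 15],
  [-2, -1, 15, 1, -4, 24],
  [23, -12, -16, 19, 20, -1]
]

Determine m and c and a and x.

m = -3, c = -4, a = -5, x = 16

Rows 4 and 5 both sum to 33, so that's the common total.
The known cells in row 2 total 17, leaving 33 − 17 = 16 for the blank.
The known cells in row 3 total 36, leaving 33 − 36 = -3 for the blank.
The known cells in column 6 total 37, leaving 33 − 37 = -4 for the blank.
The known cells in row 1 total 38, leaving 33 − 38 = -5 for the blank.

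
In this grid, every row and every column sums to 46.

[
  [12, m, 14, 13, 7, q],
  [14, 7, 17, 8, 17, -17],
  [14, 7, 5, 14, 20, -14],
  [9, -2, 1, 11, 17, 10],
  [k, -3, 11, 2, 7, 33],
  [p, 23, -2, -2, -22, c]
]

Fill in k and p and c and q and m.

k = -4, p = 1, c = 48, q = -14, m = 14

The known cells in column 2 total 32, leaving 46 − 32 = 14 for the blank.
The known cells in row 5 total 50, leaving 46 − 50 = -4 for the blank.
The known cells in column 1 total 45, leaving 46 − 45 = 1 for the blank.
The known cells in row 6 total -2, leaving 46 − (-2) = 48 for the blank.
The known cells in row 1 total 60, leaving 46 − 60 = -14 for the blank.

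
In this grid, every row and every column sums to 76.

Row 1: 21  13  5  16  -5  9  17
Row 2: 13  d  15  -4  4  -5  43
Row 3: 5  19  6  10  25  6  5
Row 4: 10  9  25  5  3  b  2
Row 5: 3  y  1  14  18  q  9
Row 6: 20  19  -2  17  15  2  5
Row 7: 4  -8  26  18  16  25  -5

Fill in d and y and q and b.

d = 10, y = 14, q = 17, b = 22

Row 2 has 13 + 15 − 4 + 4 − 5 + 43 = 66; the blank must be 76 − 66 = 10.
Column 2 has 13 + 10 + 19 + 9 + 19 − 8 = 62; the blank must be 76 − 62 = 14.
Row 5 has 3 + 14 + 1 + 14 + 18 + 9 = 59; the blank must be 76 − 59 = 17.
Row 4 has 10 + 9 + 25 + 5 + 3 + 2 = 54; the blank must be 76 − 54 = 22.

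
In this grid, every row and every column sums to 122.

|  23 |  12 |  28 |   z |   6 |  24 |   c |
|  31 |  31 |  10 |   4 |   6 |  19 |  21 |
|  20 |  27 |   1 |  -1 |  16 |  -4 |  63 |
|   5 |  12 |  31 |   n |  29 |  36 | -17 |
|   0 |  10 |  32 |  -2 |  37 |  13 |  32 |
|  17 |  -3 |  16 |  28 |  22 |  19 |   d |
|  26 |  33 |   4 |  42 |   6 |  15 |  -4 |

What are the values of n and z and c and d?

The known cells in row 4 total 96, leaving 122 − 96 = 26 for the blank.
The known cells in row 6 total 99, leaving 122 − 99 = 23 for the blank.
The known cells in column 7 total 118, leaving 122 − 118 = 4 for the blank.
The known cells in row 1 total 97, leaving 122 − 97 = 25 for the blank.

n = 26, z = 25, c = 4, d = 23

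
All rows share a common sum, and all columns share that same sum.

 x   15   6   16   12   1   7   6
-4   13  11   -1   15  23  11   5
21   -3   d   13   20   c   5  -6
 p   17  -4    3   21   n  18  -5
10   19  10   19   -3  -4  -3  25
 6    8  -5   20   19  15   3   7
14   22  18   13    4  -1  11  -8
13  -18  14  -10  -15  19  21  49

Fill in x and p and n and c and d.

x = 10, p = 3, n = 20, c = 0, d = 23

Rows 2 and 5 both sum to 73, so that's the common total.
Row 1: 15 + 6 + 16 + 12 + 1 + 7 + 6 = 63, so its missing entry is 73 − 63 = 10.
Column 1: 10 − 4 + 21 + 10 + 6 + 14 + 13 = 70, so its missing entry is 73 − 70 = 3.
Column 3: 6 + 11 − 4 + 10 − 5 + 18 + 14 = 50, so its missing entry is 73 − 50 = 23.
Row 3: 21 − 3 + 23 + 13 + 20 + 5 − 6 = 73, so its missing entry is 73 − 73 = 0.
Row 4: 3 + 17 − 4 + 3 + 21 + 18 − 5 = 53, so its missing entry is 73 − 53 = 20.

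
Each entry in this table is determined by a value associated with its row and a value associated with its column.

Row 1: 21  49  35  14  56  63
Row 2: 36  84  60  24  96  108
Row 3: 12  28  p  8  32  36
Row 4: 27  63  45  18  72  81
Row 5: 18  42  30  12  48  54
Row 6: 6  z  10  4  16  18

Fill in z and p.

Each row is a constant multiple of every other row — this is a multiplication table with the headers hidden.
Row 6 is 6/21 = 2/7 times row 1, so its entry in column 2 is 49 × 2/7 = 14.
Row 3 is 12/21 = 4/7 times row 1, so its entry in column 3 is 35 × 4/7 = 20.

z = 14, p = 20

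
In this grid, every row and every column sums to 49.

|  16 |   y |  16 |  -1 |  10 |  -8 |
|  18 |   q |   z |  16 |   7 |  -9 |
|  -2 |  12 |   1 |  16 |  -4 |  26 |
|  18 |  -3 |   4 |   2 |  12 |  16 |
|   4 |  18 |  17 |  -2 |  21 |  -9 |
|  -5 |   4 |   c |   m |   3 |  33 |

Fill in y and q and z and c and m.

y = 16, q = 2, z = 15, c = -4, m = 18

Row 1: 16 + 16 − 1 + 10 − 8 = 33, so its missing entry is 49 − 33 = 16.
Column 2: 16 + 12 − 3 + 18 + 4 = 47, so its missing entry is 49 − 47 = 2.
Row 2: 18 + 2 + 16 + 7 − 9 = 34, so its missing entry is 49 − 34 = 15.
Column 4: -1 + 16 + 16 + 2 − 2 = 31, so its missing entry is 49 − 31 = 18.
Row 6: -5 + 4 + 18 + 3 + 33 = 53, so its missing entry is 49 − 53 = -4.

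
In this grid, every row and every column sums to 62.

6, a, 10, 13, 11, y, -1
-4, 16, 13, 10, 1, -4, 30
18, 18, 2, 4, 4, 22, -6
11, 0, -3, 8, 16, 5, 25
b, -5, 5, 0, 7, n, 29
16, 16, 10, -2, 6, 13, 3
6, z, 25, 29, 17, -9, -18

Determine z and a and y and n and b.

The known cells in column 1 total 53, leaving 62 − 53 = 9 for the blank.
The known cells in row 7 total 50, leaving 62 − 50 = 12 for the blank.
The known cells in column 2 total 57, leaving 62 − 57 = 5 for the blank.
The known cells in row 5 total 45, leaving 62 − 45 = 17 for the blank.
The known cells in row 1 total 44, leaving 62 − 44 = 18 for the blank.

z = 12, a = 5, y = 18, n = 17, b = 9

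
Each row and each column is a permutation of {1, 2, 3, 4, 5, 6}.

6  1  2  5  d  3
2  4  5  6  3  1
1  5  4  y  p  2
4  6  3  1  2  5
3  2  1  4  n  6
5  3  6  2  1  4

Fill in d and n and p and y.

d = 4, n = 5, p = 6, y = 3

At (row 5, col 5): row 5 already has {1, 2, 3, 4, 6}, so the value is 5.
At (row 3, col 4): column 4 already has {1, 2, 4, 5, 6}, so the value is 3.
At (row 3, col 5): row 3 already has {1, 2, 3, 4, 5}, so the value is 6.
Cell (1,5): row 1 already has {1, 2, 3, 5, 6} → 4.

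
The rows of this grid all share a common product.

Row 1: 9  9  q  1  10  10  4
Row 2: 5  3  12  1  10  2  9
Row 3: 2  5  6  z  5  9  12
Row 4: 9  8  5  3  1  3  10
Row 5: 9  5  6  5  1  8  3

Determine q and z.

Rows 2 and 5 each multiply to 32400, so every row has product 32400.
Row 1: 9×9×1×10×10×4 = 32400, so the missing entry is 32400 ÷ 32400 = 1.
Row 3: 2×5×6×5×9×12 = 32400, so the missing entry is 32400 ÷ 32400 = 1.

q = 1, z = 1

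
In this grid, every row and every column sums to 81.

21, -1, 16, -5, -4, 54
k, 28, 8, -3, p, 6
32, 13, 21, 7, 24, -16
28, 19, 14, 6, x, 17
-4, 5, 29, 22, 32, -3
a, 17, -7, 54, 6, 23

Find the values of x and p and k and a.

x = -3, p = 26, k = 16, a = -12

Row 6: 17 − 7 + 54 + 6 + 23 = 93, so its missing entry is 81 − 93 = -12.
Column 1: 21 + 32 + 28 − 4 − 12 = 65, so its missing entry is 81 − 65 = 16.
Row 4: 28 + 19 + 14 + 6 + 17 = 84, so its missing entry is 81 − 84 = -3.
Row 2: 16 + 28 + 8 − 3 + 6 = 55, so its missing entry is 81 − 55 = 26.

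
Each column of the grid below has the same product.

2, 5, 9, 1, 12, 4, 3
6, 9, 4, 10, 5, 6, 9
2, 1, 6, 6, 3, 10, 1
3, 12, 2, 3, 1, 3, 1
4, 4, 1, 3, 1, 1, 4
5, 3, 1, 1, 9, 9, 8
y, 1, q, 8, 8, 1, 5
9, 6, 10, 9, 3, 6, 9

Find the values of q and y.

q = 9, y = 3

Columns 6 and 7 each multiply to 38880, so every column has product 38880.
Column 3: 9×4×6×2×1×1×10 = 4320, so the missing entry is 38880 ÷ 4320 = 9.
Column 1: 2×6×2×3×4×5×9 = 12960, so the missing entry is 38880 ÷ 12960 = 3.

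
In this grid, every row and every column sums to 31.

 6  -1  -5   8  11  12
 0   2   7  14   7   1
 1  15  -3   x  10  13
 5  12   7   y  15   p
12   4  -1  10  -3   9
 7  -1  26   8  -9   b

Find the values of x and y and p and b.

x = -5, y = -4, p = -4, b = 0

The known cells in row 3 total 36, leaving 31 − 36 = -5 for the blank.
The known cells in column 4 total 35, leaving 31 − 35 = -4 for the blank.
The known cells in row 4 total 35, leaving 31 − 35 = -4 for the blank.
The known cells in row 6 total 31, leaving 31 − 31 = 0 for the blank.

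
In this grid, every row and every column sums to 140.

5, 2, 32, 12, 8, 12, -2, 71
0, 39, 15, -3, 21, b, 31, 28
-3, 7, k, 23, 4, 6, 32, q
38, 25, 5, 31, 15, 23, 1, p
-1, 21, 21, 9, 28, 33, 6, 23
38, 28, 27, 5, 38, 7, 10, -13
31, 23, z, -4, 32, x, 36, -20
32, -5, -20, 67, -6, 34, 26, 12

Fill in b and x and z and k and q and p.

The known cells in row 2 total 131, leaving 140 − 131 = 9 for the blank.
The known cells in column 6 total 124, leaving 140 − 124 = 16 for the blank.
The known cells in row 7 total 114, leaving 140 − 114 = 26 for the blank.
The known cells in row 4 total 138, leaving 140 − 138 = 2 for the blank.
The known cells in column 8 total 103, leaving 140 − 103 = 37 for the blank.
The known cells in row 3 total 106, leaving 140 − 106 = 34 for the blank.

b = 9, x = 16, z = 26, k = 34, q = 37, p = 2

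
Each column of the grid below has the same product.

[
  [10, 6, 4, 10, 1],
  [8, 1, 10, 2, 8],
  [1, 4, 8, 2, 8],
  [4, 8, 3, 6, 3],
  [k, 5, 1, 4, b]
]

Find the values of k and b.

k = 3, b = 5

Columns 3 and 4 each multiply to 960, so every column has product 960.
Column 1: 10×8×1×4 = 320, so the missing entry is 960 ÷ 320 = 3.
Column 5: 1×8×8×3 = 192, so the missing entry is 960 ÷ 192 = 5.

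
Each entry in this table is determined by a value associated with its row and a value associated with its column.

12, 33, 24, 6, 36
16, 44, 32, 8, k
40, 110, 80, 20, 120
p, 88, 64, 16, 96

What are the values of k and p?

k = 48, p = 32

Each row is a constant multiple of every other row — this is a multiplication table with the headers hidden.
Row 2 is 32/24 = 4/3 times row 1, so its entry in column 5 is 36 × 4/3 = 48.
Row 4 is 64/24 = 8/3 times row 1, so its entry in column 1 is 12 × 8/3 = 32.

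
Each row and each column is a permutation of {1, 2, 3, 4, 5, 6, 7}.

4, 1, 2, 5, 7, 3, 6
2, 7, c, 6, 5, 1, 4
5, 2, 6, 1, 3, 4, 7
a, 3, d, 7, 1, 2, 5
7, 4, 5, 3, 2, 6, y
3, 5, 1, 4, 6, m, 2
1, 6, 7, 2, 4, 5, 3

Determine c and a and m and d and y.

At (row 6, col 6): row 6 already has {1, 2, 3, 4, 5, 6}, so the value is 7.
Cell (2,3): row 2 already has {1, 2, 4, 5, 6, 7} → 3.
For row 5, column 7: row 5 already has {2, 3, 4, 5, 6, 7}; that leaves 1.
At (row 4, col 1): column 1 already has {1, 2, 3, 4, 5, 7}, so the value is 6.
For row 4, column 3: row 4 already has {1, 2, 3, 5, 6, 7}; that leaves 4.

c = 3, a = 6, m = 7, d = 4, y = 1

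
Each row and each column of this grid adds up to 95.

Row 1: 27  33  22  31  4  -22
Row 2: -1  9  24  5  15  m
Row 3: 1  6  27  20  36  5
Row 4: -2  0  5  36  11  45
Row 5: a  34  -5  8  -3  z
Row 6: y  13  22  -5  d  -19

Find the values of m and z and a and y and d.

m = 43, z = 43, a = 18, y = 52, d = 32

Row 2 has -1 + 9 + 24 + 5 + 15 = 52; the blank must be 95 − 52 = 43.
Column 5 has 4 + 15 + 36 + 11 − 3 = 63; the blank must be 95 − 63 = 32.
Column 6 has -22 + 43 + 5 + 45 − 19 = 52; the blank must be 95 − 52 = 43.
Row 5 has 34 − 5 + 8 − 3 + 43 = 77; the blank must be 95 − 77 = 18.
Row 6 has 13 + 22 − 5 + 32 − 19 = 43; the blank must be 95 − 43 = 52.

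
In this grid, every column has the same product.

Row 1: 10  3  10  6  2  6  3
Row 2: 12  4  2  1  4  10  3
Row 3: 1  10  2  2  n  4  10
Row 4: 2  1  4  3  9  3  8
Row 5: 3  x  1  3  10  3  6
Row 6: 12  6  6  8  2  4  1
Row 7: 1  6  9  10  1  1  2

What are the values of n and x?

Columns 1 and 3 each multiply to 8640, so every column has product 8640.
Column 5: 2×4×9×10×2×1 = 1440, so the missing entry is 8640 ÷ 1440 = 6.
Column 2: 3×4×10×1×6×6 = 4320, so the missing entry is 8640 ÷ 4320 = 2.

n = 6, x = 2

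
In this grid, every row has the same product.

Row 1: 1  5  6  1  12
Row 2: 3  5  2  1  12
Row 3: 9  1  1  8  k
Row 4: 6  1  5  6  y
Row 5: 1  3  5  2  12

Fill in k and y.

k = 5, y = 2

Rows 1 and 2 each multiply to 360, so every row has product 360.
Row 3: 9×1×1×8 = 72, so the missing entry is 360 ÷ 72 = 5.
Row 4: 6×1×5×6 = 180, so the missing entry is 360 ÷ 180 = 2.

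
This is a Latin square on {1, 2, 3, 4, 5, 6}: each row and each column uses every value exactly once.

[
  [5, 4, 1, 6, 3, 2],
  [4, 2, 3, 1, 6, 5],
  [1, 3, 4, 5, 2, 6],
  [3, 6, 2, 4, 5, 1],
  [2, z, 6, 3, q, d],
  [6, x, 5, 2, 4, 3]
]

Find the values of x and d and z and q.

At (row 5, col 5): column 5 already has {2, 3, 4, 5, 6}, so the value is 1.
For row 5, column 6: column 6 already has {1, 2, 3, 5, 6}; that leaves 4.
Cell (5,2): row 5 already has {1, 2, 3, 4, 6} → 5.
For row 6, column 2: row 6 already has {2, 3, 4, 5, 6}; that leaves 1.

x = 1, d = 4, z = 5, q = 1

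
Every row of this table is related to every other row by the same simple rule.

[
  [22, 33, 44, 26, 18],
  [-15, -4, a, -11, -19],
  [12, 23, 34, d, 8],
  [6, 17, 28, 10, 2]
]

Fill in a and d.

a = 7, d = 16

The difference between any two rows is the same in every column — this is an addition table with the headers hidden.
Row 2 minus row 1 is -4 − 33 = -37, so its entry in column 3 is 44 + (-37) = 7.
Row 3 minus row 1 is 23 − 33 = -10, so its entry in column 4 is 26 + (-10) = 16.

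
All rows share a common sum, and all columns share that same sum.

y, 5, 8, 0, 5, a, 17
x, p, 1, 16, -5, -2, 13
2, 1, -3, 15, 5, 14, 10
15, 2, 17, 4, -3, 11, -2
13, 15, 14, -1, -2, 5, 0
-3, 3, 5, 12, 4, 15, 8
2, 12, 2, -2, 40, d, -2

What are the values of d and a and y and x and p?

Rows 3 and 4 both sum to 44, so that's the common total.
Row 7: 2 + 12 + 2 − 2 + 40 − 2 = 52, so its missing entry is 44 − 52 = -8.
Column 2: 5 + 1 + 2 + 15 + 3 + 12 = 38, so its missing entry is 44 − 38 = 6.
Column 6: -2 + 14 + 11 + 5 + 15 − 8 = 35, so its missing entry is 44 − 35 = 9.
Row 1: 5 + 8 + 0 + 5 + 9 + 17 = 44, so its missing entry is 44 − 44 = 0.
Row 2: 6 + 1 + 16 − 5 − 2 + 13 = 29, so its missing entry is 44 − 29 = 15.

d = -8, a = 9, y = 0, x = 15, p = 6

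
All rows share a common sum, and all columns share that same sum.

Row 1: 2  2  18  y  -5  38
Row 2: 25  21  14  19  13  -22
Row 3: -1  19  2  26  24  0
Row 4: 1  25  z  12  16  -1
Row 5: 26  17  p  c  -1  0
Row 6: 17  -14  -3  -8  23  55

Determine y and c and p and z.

y = 15, c = 6, p = 22, z = 17

Rows 2 and 3 both sum to 70, so that's the common total.
The known cells in row 4 total 53, leaving 70 − 53 = 17 for the blank.
The known cells in row 1 total 55, leaving 70 − 55 = 15 for the blank.
The known cells in column 3 total 48, leaving 70 − 48 = 22 for the blank.
The known cells in row 5 total 64, leaving 70 − 64 = 6 for the blank.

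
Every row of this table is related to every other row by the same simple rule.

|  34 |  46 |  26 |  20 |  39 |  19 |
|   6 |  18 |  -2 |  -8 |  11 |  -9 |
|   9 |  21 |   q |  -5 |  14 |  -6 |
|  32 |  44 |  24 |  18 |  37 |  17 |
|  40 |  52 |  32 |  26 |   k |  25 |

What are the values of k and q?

The difference between any two rows is the same in every column — this is an addition table with the headers hidden.
Row 5 minus row 1 is 25 − 19 = 6, so its entry in column 5 is 39 + 6 = 45.
Row 3 minus row 1 is -6 − 19 = -25, so its entry in column 3 is 26 + (-25) = 1.

k = 45, q = 1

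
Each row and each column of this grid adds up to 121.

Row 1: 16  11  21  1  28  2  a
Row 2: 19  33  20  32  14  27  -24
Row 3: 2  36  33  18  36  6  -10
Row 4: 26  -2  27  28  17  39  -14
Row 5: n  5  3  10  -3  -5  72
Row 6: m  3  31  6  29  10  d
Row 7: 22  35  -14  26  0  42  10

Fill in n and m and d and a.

n = 39, m = -3, d = 45, a = 42

Row 5: 5 + 3 + 10 − 3 − 5 + 72 = 82, so its missing entry is 121 − 82 = 39.
Column 1: 16 + 19 + 2 + 26 + 39 + 22 = 124, so its missing entry is 121 − 124 = -3.
Row 6: -3 + 3 + 31 + 6 + 29 + 10 = 76, so its missing entry is 121 − 76 = 45.
Row 1: 16 + 11 + 21 + 1 + 28 + 2 = 79, so its missing entry is 121 − 79 = 42.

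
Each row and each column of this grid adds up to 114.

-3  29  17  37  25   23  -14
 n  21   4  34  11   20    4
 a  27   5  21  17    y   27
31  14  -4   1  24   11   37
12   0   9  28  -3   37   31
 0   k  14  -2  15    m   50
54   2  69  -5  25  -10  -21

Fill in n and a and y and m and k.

The known cells in column 2 total 93, leaving 114 − 93 = 21 for the blank.
The known cells in row 6 total 98, leaving 114 − 98 = 16 for the blank.
The known cells in row 2 total 94, leaving 114 − 94 = 20 for the blank.
The known cells in column 1 total 114, leaving 114 − 114 = 0 for the blank.
The known cells in row 3 total 97, leaving 114 − 97 = 17 for the blank.

n = 20, a = 0, y = 17, m = 16, k = 21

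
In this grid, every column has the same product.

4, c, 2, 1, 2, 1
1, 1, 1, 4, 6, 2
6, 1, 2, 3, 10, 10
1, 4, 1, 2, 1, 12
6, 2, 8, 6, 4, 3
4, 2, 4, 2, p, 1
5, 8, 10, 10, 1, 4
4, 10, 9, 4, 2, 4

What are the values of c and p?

Columns 1 and 3 each multiply to 11520, so every column has product 11520.
Column 2: 1×1×4×2×2×8×10 = 1280, so the missing entry is 11520 ÷ 1280 = 9.
Column 5: 2×6×10×1×4×1×2 = 960, so the missing entry is 11520 ÷ 960 = 12.

c = 9, p = 12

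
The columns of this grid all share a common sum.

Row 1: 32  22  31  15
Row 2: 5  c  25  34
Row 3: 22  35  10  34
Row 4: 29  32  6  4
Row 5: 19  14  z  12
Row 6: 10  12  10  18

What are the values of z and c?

Column 1 sums to 117 and so does column 4; that's the common total.
In column 3 the known cells total 82, leaving 117 − 82 = 35.
In column 2 the known cells total 115, leaving 117 − 115 = 2.

z = 35, c = 2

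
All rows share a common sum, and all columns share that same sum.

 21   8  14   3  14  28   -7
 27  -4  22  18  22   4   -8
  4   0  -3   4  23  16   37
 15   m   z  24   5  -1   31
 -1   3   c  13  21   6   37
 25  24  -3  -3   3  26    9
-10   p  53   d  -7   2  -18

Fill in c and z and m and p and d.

c = 2, z = -4, m = 11, p = 39, d = 22

Rows 1 and 2 both sum to 81, so that's the common total.
Row 5 has -1 + 3 + 13 + 21 + 6 + 37 = 79; the blank must be 81 − 79 = 2.
Column 3 has 14 + 22 − 3 + 2 − 3 + 53 = 85; the blank must be 81 − 85 = -4.
Row 4 has 15 − 4 + 24 + 5 − 1 + 31 = 70; the blank must be 81 − 70 = 11.
Column 2 has 8 − 4 + 0 + 11 + 3 + 24 = 42; the blank must be 81 − 42 = 39.
Row 7 has -10 + 39 + 53 − 7 + 2 − 18 = 59; the blank must be 81 − 59 = 22.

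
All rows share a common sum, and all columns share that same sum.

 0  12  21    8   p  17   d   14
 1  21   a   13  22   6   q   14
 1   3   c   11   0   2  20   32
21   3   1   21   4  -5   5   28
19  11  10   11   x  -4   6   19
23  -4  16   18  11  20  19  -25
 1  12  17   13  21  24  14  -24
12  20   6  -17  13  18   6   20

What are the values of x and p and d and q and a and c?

Rows 4 and 6 both sum to 78, so that's the common total.
Row 5: 19 + 11 + 10 + 11 − 4 + 6 + 19 = 72, so its missing entry is 78 − 72 = 6.
Column 5: 22 + 0 + 4 + 6 + 11 + 21 + 13 = 77, so its missing entry is 78 − 77 = 1.
Row 1: 0 + 12 + 21 + 8 + 1 + 17 + 14 = 73, so its missing entry is 78 − 73 = 5.
Row 3: 1 + 3 + 11 + 0 + 2 + 20 + 32 = 69, so its missing entry is 78 − 69 = 9.
Column 3: 21 + 9 + 1 + 10 + 16 + 17 + 6 = 80, so its missing entry is 78 − 80 = -2.
Row 2: 1 + 21 − 2 + 13 + 22 + 6 + 14 = 75, so its missing entry is 78 − 75 = 3.

x = 6, p = 1, d = 5, q = 3, a = -2, c = 9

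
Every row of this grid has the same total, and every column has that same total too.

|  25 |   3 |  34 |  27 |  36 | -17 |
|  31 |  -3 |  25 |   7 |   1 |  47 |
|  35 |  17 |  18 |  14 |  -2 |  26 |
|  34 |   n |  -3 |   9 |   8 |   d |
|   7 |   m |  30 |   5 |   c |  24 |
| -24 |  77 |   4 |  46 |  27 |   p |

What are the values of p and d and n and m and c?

p = -22, d = 50, n = 10, m = 4, c = 38

Rows 1 and 2 both sum to 108, so that's the common total.
Column 5 has 36 + 1 − 2 + 8 + 27 = 70; the blank must be 108 − 70 = 38.
Row 6 has -24 + 77 + 4 + 46 + 27 = 130; the blank must be 108 − 130 = -22.
Row 5 has 7 + 30 + 5 + 38 + 24 = 104; the blank must be 108 − 104 = 4.
Column 2 has 3 − 3 + 17 + 4 + 77 = 98; the blank must be 108 − 98 = 10.
Row 4 has 34 + 10 − 3 + 9 + 8 = 58; the blank must be 108 − 58 = 50.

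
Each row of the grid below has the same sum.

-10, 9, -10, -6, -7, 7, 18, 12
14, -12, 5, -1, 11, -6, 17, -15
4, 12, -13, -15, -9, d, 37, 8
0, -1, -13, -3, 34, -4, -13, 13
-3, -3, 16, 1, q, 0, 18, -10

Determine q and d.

Row 2 sums to 13 and so does row 4; that's the common total.
In row 5 the known cells total 19, leaving 13 − 19 = -6.
In row 3 the known cells total 24, leaving 13 − 24 = -11.

q = -6, d = -11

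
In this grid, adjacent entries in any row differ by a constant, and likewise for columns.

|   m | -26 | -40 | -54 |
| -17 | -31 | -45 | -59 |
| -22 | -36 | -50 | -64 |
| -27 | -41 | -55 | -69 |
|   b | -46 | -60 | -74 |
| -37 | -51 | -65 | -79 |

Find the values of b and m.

b = -32, m = -12

Along each row the entries change by -14 per step; down each column they change by -5.
Row 5: from -46 at column 2, stepping by -14 to column 1 gives -32.
Row 1: from -26 at column 2, stepping by -14 to column 1 gives -12.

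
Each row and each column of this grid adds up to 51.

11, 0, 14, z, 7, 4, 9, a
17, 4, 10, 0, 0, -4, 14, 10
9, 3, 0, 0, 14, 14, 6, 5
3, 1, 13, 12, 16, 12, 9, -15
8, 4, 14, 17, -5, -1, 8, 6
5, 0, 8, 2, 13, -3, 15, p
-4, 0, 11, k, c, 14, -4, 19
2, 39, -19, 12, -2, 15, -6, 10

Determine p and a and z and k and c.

The known cells in column 5 total 43, leaving 51 − 43 = 8 for the blank.
The known cells in row 6 total 40, leaving 51 − 40 = 11 for the blank.
The known cells in column 8 total 46, leaving 51 − 46 = 5 for the blank.
The known cells in row 1 total 50, leaving 51 − 50 = 1 for the blank.
The known cells in row 7 total 44, leaving 51 − 44 = 7 for the blank.

p = 11, a = 5, z = 1, k = 7, c = 8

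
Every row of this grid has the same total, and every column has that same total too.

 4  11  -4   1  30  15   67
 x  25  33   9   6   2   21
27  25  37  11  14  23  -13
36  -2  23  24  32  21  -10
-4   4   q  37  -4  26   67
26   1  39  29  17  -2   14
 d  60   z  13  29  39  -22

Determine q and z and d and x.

Rows 1 and 3 both sum to 124, so that's the common total.
The known cells in row 2 total 96, leaving 124 − 96 = 28 for the blank.
The known cells in row 5 total 126, leaving 124 − 126 = -2 for the blank.
The known cells in column 3 total 126, leaving 124 − 126 = -2 for the blank.
The known cells in row 7 total 117, leaving 124 − 117 = 7 for the blank.

q = -2, z = -2, d = 7, x = 28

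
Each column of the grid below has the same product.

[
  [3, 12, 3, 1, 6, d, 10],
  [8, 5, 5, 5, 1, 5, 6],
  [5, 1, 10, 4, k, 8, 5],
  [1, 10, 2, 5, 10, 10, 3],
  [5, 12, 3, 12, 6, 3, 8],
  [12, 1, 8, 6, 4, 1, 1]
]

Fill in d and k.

Columns 3 and 4 each multiply to 7200, so every column has product 7200.
Column 6: 5×8×10×3×1 = 1200, so the missing entry is 7200 ÷ 1200 = 6.
Column 5: 6×1×10×6×4 = 1440, so the missing entry is 7200 ÷ 1440 = 5.

d = 6, k = 5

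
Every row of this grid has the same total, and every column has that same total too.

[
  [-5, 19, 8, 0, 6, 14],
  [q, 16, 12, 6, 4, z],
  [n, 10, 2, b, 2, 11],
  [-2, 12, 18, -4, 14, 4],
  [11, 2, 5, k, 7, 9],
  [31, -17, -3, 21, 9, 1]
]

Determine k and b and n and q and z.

Rows 1 and 4 both sum to 42, so that's the common total.
Column 6 has 14 + 11 + 4 + 9 + 1 = 39; the blank must be 42 − 39 = 3.
Row 5 has 11 + 2 + 5 + 7 + 9 = 34; the blank must be 42 − 34 = 8.
Column 4 has 0 + 6 − 4 + 8 + 21 = 31; the blank must be 42 − 31 = 11.
Row 3 has 10 + 2 + 11 + 2 + 11 = 36; the blank must be 42 − 36 = 6.
Row 2 has 16 + 12 + 6 + 4 + 3 = 41; the blank must be 42 − 41 = 1.

k = 8, b = 11, n = 6, q = 1, z = 3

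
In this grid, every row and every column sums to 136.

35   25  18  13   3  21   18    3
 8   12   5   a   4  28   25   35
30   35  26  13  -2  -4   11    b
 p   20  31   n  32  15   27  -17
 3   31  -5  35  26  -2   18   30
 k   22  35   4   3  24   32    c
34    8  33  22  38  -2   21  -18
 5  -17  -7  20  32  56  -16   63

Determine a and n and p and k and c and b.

a = 19, n = 10, p = 18, k = 3, c = 13, b = 27

The known cells in row 3 total 109, leaving 136 − 109 = 27 for the blank.
The known cells in column 8 total 123, leaving 136 − 123 = 13 for the blank.
The known cells in row 6 total 133, leaving 136 − 133 = 3 for the blank.
The known cells in column 1 total 118, leaving 136 − 118 = 18 for the blank.
The known cells in row 4 total 126, leaving 136 − 126 = 10 for the blank.
The known cells in row 2 total 117, leaving 136 − 117 = 19 for the blank.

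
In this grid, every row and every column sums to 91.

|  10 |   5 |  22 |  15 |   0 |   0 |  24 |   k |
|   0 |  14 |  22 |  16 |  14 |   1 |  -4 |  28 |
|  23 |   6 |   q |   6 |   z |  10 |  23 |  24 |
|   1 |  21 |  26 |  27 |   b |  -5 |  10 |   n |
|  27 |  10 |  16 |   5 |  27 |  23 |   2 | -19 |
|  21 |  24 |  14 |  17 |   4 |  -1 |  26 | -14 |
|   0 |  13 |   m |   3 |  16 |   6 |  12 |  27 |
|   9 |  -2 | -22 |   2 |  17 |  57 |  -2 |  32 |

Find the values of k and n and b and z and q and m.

k = 15, n = -2, b = 13, z = 0, q = -1, m = 14

Row 1 has 10 + 5 + 22 + 15 + 0 + 0 + 24 = 76; the blank must be 91 − 76 = 15.
Row 7 has 0 + 13 + 3 + 16 + 6 + 12 + 27 = 77; the blank must be 91 − 77 = 14.
Column 8 has 15 + 28 + 24 − 19 − 14 + 27 + 32 = 93; the blank must be 91 − 93 = -2.
Row 4 has 1 + 21 + 26 + 27 − 5 + 10 − 2 = 78; the blank must be 91 − 78 = 13.
Column 5 has 0 + 14 + 13 + 27 + 4 + 16 + 17 = 91; the blank must be 91 − 91 = 0.
Row 3 has 23 + 6 + 6 + 0 + 10 + 23 + 24 = 92; the blank must be 91 − 92 = -1.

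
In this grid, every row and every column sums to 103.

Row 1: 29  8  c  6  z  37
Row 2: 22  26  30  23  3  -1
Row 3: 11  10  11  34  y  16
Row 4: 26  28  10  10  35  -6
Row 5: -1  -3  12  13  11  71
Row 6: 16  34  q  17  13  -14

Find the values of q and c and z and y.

Row 3: 11 + 10 + 11 + 34 + 16 = 82, so its missing entry is 103 − 82 = 21.
Column 5: 3 + 21 + 35 + 11 + 13 = 83, so its missing entry is 103 − 83 = 20.
Row 1: 29 + 8 + 6 + 20 + 37 = 100, so its missing entry is 103 − 100 = 3.
Row 6: 16 + 34 + 17 + 13 − 14 = 66, so its missing entry is 103 − 66 = 37.

q = 37, c = 3, z = 20, y = 21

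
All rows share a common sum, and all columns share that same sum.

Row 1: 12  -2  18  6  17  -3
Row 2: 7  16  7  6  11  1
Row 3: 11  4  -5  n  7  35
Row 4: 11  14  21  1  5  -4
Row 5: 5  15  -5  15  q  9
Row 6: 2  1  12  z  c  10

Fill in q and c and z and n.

q = 9, c = -1, z = 24, n = -4

Rows 1 and 2 both sum to 48, so that's the common total.
The known cells in row 5 total 39, leaving 48 − 39 = 9 for the blank.
The known cells in column 5 total 49, leaving 48 − 49 = -1 for the blank.
The known cells in row 6 total 24, leaving 48 − 24 = 24 for the blank.
The known cells in row 3 total 52, leaving 48 − 52 = -4 for the blank.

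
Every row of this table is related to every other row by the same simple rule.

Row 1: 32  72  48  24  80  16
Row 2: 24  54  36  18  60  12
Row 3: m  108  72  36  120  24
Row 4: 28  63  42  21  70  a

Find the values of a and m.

a = 14, m = 48

Each row is a constant multiple of every other row — this is a multiplication table with the headers hidden.
Row 4 is 63/72 = 7/8 times row 1, so its entry in column 6 is 16 × 7/8 = 14.
Row 3 is 108/72 = 3/2 times row 1, so its entry in column 1 is 32 × 3/2 = 48.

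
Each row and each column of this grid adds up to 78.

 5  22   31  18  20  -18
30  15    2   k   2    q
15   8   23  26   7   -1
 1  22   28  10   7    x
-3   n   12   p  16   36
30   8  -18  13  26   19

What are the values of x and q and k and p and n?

x = 10, q = 32, k = -3, p = 14, n = 3

The known cells in column 2 total 75, leaving 78 − 75 = 3 for the blank.
The known cells in row 5 total 64, leaving 78 − 64 = 14 for the blank.
The known cells in column 4 total 81, leaving 78 − 81 = -3 for the blank.
The known cells in row 2 total 46, leaving 78 − 46 = 32 for the blank.
The known cells in row 4 total 68, leaving 78 − 68 = 10 for the blank.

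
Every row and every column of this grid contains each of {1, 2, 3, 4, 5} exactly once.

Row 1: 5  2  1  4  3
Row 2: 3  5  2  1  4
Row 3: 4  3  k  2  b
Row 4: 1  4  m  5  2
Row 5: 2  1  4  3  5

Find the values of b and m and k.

b = 1, m = 3, k = 5

Cell (4,3): row 4 already has {1, 2, 4, 5} → 3.
Cell (3,5): column 5 already has {2, 3, 4, 5} → 1.
For row 3, column 3: row 3 already has {1, 2, 3, 4}; that leaves 5.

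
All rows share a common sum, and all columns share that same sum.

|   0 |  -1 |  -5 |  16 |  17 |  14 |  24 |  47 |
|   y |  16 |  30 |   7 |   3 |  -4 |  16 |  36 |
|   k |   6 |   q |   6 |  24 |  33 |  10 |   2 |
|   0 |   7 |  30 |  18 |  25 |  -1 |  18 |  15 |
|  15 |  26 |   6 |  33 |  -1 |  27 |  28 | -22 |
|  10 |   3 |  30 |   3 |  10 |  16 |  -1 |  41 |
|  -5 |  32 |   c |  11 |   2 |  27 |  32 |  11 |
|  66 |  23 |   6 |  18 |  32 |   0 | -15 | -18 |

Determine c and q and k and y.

c = 2, q = 13, k = 18, y = 8

Rows 1 and 4 both sum to 112, so that's the common total.
Row 2: 16 + 30 + 7 + 3 − 4 + 16 + 36 = 104, so its missing entry is 112 − 104 = 8.
Row 7: -5 + 32 + 11 + 2 + 27 + 32 + 11 = 110, so its missing entry is 112 − 110 = 2.
Column 1: 0 + 8 + 0 + 15 + 10 − 5 + 66 = 94, so its missing entry is 112 − 94 = 18.
Row 3: 18 + 6 + 6 + 24 + 33 + 10 + 2 = 99, so its missing entry is 112 − 99 = 13.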